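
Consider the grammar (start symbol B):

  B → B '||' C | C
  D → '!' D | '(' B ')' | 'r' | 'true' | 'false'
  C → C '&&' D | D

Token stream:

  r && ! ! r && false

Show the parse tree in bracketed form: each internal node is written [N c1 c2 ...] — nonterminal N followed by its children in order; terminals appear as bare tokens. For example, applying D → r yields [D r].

[B [C [C [C [D r]] && [D ! [D ! [D r]]]] && [D false]]]

B
C
C && D
C && D && D
D && D && D
r && D && D
r && ! D && D
r && ! ! D && D
r && ! ! r && D
r && ! ! r && false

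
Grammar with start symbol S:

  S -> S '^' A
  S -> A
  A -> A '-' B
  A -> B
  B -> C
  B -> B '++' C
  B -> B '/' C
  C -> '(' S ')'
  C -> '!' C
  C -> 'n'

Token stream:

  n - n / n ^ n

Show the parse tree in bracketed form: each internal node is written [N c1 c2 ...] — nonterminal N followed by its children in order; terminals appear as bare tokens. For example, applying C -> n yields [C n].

[S [S [A [A [B [C n]]] - [B [B [C n]] / [C n]]]] ^ [A [B [C n]]]]

S
S ^ A
A ^ A
A - B ^ A
B - B ^ A
C - B ^ A
n - B ^ A
n - B / C ^ A
n - C / C ^ A
n - n / C ^ A
n - n / n ^ A
n - n / n ^ B
n - n / n ^ C
n - n / n ^ n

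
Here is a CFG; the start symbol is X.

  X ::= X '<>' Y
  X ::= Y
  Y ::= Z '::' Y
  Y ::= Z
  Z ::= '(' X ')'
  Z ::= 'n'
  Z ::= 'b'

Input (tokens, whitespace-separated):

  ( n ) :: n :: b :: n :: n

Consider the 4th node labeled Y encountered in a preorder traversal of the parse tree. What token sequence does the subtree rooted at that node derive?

[X [Y [Z ( [X [Y [Z n]]] )] :: [Y [Z n] :: [Y [Z b] :: [Y [Z n] :: [Y [Z n]]]]]]]

b :: n :: n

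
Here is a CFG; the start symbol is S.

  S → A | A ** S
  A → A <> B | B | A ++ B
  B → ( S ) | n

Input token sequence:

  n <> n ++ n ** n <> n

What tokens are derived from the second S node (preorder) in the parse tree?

[S [A [A [A [B n]] <> [B n]] ++ [B n]] ** [S [A [A [B n]] <> [B n]]]]

n <> n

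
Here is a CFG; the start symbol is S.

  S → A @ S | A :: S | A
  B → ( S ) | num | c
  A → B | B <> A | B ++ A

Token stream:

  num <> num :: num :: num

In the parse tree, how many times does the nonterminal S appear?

3

[S [A [B num] <> [A [B num]]] :: [S [A [B num]] :: [S [A [B num]]]]]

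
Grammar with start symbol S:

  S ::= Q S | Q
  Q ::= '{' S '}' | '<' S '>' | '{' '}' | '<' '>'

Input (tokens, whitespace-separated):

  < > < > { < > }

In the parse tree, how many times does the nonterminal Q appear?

4

[S [Q < >] [S [Q < >] [S [Q { [S [Q < >]] }]]]]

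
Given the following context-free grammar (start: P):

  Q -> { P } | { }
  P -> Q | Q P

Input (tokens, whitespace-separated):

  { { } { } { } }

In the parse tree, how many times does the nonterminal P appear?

[P [Q { [P [Q { }] [P [Q { }] [P [Q { }]]]] }]]

4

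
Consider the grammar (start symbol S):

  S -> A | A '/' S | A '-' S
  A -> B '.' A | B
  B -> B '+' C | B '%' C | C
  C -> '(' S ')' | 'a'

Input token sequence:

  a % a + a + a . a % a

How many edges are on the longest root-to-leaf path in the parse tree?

[S [A [B [B [B [B [C a]] % [C a]] + [C a]] + [C a]] . [A [B [B [C a]] % [C a]]]]]

7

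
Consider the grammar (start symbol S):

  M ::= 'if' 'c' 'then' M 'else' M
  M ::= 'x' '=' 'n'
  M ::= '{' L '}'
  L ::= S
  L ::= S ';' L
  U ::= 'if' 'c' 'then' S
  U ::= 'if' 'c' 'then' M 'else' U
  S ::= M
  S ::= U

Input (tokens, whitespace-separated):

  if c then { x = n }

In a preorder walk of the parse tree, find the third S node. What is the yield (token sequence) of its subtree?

x = n

[S [U if c then [S [M { [L [S [M x = n]]] }]]]]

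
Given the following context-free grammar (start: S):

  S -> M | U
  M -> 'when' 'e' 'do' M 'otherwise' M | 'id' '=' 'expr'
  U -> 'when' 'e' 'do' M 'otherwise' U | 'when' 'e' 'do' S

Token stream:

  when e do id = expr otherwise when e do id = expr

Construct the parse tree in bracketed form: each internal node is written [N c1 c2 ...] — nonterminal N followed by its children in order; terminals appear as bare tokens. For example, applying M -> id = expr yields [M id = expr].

S
U
when e do M otherwise U
when e do id = expr otherwise U
when e do id = expr otherwise when e do S
when e do id = expr otherwise when e do M
when e do id = expr otherwise when e do id = expr

[S [U when e do [M id = expr] otherwise [U when e do [S [M id = expr]]]]]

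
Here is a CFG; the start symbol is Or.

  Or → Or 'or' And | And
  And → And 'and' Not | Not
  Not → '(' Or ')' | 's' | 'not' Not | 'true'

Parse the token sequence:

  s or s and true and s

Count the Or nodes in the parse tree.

[Or [Or [And [Not s]]] or [And [And [And [Not s]] and [Not true]] and [Not s]]]

2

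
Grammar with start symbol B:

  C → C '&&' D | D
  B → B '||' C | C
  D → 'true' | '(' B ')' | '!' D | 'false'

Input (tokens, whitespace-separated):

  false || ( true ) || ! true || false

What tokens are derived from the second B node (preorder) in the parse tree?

false || ( true ) || ! true

[B [B [B [B [C [D false]]] || [C [D ( [B [C [D true]]] )]]] || [C [D ! [D true]]]] || [C [D false]]]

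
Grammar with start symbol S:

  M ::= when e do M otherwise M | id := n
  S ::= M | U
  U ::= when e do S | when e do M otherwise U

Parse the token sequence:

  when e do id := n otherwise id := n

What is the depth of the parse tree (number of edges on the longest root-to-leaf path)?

3

[S [M when e do [M id := n] otherwise [M id := n]]]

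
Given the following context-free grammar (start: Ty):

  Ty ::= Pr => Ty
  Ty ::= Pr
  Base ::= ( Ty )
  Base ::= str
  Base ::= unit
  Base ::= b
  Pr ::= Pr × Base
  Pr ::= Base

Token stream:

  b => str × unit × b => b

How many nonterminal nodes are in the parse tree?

13

[Ty [Pr [Base b]] => [Ty [Pr [Pr [Pr [Base str]] × [Base unit]] × [Base b]] => [Ty [Pr [Base b]]]]]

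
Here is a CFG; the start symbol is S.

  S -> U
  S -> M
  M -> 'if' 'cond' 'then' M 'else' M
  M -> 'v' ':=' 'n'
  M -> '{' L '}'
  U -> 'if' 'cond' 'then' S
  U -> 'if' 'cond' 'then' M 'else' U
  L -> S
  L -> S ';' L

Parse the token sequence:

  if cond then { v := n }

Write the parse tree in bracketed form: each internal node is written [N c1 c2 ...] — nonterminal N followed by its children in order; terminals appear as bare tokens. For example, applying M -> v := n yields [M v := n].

[S [U if cond then [S [M { [L [S [M v := n]]] }]]]]

S
U
if cond then S
if cond then M
if cond then { L }
if cond then { S }
if cond then { M }
if cond then { v := n }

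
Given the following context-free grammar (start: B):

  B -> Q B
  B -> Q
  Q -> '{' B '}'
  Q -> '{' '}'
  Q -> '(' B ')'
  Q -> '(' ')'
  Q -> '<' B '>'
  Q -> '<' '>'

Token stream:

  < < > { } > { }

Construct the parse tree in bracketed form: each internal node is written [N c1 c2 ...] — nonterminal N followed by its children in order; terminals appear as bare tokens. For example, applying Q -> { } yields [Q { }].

B
Q B
< B > B
< Q B > B
< < > B > B
< < > Q > B
< < > { } > B
< < > { } > Q
< < > { } > { }

[B [Q < [B [Q < >] [B [Q { }]]] >] [B [Q { }]]]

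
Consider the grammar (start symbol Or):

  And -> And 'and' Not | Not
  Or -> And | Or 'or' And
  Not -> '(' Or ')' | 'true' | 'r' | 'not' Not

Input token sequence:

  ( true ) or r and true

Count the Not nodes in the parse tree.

4

[Or [Or [And [Not ( [Or [And [Not true]]] )]]] or [And [And [Not r]] and [Not true]]]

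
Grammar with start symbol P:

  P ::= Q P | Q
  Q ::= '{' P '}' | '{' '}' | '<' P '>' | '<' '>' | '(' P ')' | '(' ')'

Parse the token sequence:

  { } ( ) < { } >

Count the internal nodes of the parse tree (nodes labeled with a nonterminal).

[P [Q { }] [P [Q ( )] [P [Q < [P [Q { }]] >]]]]

8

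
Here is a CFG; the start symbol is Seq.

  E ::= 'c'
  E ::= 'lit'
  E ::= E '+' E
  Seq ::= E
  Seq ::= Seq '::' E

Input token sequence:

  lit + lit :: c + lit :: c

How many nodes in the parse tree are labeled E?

7

[Seq [Seq [Seq [E [E lit] + [E lit]]] :: [E [E c] + [E lit]]] :: [E c]]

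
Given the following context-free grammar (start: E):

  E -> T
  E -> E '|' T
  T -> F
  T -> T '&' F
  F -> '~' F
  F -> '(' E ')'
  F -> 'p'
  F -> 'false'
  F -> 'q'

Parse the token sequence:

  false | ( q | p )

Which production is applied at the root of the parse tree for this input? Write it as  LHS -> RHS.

E -> E '|' T

[E [E [T [F false]]] | [T [F ( [E [E [T [F q]]] | [T [F p]]] )]]]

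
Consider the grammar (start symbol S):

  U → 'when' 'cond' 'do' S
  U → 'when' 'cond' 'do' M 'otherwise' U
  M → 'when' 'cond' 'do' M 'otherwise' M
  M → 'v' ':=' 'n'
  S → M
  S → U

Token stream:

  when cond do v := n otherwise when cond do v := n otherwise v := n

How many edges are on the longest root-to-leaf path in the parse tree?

[S [M when cond do [M v := n] otherwise [M when cond do [M v := n] otherwise [M v := n]]]]

4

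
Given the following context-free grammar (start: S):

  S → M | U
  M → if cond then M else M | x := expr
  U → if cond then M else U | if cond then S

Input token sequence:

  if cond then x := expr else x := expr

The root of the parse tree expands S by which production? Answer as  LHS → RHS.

S → M

[S [M if cond then [M x := expr] else [M x := expr]]]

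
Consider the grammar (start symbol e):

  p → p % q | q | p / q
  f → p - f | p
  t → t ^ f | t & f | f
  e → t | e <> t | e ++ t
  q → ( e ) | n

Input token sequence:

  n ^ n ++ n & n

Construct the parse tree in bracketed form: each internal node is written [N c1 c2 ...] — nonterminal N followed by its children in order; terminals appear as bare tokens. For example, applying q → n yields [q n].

[e [e [t [t [f [p [q n]]]] ^ [f [p [q n]]]]] ++ [t [t [f [p [q n]]]] & [f [p [q n]]]]]

e
e ++ t
t ++ t
t ^ f ++ t
f ^ f ++ t
p ^ f ++ t
q ^ f ++ t
n ^ f ++ t
n ^ p ++ t
n ^ q ++ t
n ^ n ++ t
n ^ n ++ t & f
n ^ n ++ f & f
n ^ n ++ p & f
n ^ n ++ q & f
n ^ n ++ n & f
n ^ n ++ n & p
n ^ n ++ n & q
n ^ n ++ n & n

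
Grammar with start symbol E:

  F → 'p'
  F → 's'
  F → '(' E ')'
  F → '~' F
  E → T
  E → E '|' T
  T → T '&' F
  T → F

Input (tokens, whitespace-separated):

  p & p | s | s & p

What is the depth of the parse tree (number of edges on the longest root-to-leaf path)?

[E [E [E [T [T [F p]] & [F p]]] | [T [F s]]] | [T [T [F s]] & [F p]]]

6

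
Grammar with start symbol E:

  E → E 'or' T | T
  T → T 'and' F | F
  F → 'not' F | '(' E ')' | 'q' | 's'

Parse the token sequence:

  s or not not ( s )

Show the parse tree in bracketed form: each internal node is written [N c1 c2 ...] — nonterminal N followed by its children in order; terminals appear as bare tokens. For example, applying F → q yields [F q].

E
E or T
T or T
F or T
s or T
s or F
s or not F
s or not not F
s or not not ( E )
s or not not ( T )
s or not not ( F )
s or not not ( s )

[E [E [T [F s]]] or [T [F not [F not [F ( [E [T [F s]]] )]]]]]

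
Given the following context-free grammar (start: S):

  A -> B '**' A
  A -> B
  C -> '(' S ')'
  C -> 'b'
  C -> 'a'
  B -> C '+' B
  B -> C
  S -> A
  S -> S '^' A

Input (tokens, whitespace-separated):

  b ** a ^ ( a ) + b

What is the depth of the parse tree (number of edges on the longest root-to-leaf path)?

[S [S [A [B [C b]] ** [A [B [C a]]]]] ^ [A [B [C ( [S [A [B [C a]]]] )] + [B [C b]]]]]

8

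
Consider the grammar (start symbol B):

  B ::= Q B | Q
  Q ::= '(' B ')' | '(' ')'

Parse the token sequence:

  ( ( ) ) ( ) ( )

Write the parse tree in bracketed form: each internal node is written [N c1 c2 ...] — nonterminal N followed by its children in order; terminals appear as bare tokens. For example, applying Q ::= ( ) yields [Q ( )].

[B [Q ( [B [Q ( )]] )] [B [Q ( )] [B [Q ( )]]]]

B
Q B
( B ) B
( Q ) B
( ( ) ) B
( ( ) ) Q B
( ( ) ) ( ) B
( ( ) ) ( ) Q
( ( ) ) ( ) ( )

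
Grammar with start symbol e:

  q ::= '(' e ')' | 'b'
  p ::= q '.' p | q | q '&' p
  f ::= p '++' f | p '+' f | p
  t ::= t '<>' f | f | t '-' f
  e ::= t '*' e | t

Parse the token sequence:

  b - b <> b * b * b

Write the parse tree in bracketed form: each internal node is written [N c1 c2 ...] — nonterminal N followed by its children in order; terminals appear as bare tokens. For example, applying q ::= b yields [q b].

e
t * e
t <> f * e
t - f <> f * e
f - f <> f * e
p - f <> f * e
q - f <> f * e
b - f <> f * e
b - p <> f * e
b - q <> f * e
b - b <> f * e
b - b <> p * e
b - b <> q * e
b - b <> b * e
b - b <> b * t * e
b - b <> b * f * e
b - b <> b * p * e
b - b <> b * q * e
b - b <> b * b * e
b - b <> b * b * t
b - b <> b * b * f
b - b <> b * b * p
b - b <> b * b * q
b - b <> b * b * b

[e [t [t [t [f [p [q b]]]] - [f [p [q b]]]] <> [f [p [q b]]]] * [e [t [f [p [q b]]]] * [e [t [f [p [q b]]]]]]]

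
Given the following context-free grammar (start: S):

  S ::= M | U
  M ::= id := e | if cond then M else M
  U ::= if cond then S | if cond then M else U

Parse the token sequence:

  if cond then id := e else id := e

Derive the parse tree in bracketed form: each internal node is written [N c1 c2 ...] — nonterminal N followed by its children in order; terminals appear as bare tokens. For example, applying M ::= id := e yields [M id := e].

[S [M if cond then [M id := e] else [M id := e]]]

S
M
if cond then M else M
if cond then id := e else M
if cond then id := e else id := e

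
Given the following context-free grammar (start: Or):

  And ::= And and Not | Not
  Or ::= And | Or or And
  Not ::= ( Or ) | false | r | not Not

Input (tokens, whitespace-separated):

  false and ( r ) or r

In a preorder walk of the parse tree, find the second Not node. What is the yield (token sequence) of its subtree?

[Or [Or [And [And [Not false]] and [Not ( [Or [And [Not r]]] )]]] or [And [Not r]]]

( r )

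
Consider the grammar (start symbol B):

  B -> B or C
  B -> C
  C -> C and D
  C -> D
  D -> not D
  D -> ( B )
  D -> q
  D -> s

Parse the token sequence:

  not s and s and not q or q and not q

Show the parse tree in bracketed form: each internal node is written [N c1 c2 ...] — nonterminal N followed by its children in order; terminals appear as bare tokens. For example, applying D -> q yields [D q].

B
B or C
C or C
C and D or C
C and D and D or C
D and D and D or C
not D and D and D or C
not s and D and D or C
not s and s and D or C
not s and s and not D or C
not s and s and not q or C
not s and s and not q or C and D
not s and s and not q or D and D
not s and s and not q or q and D
not s and s and not q or q and not D
not s and s and not q or q and not q

[B [B [C [C [C [D not [D s]]] and [D s]] and [D not [D q]]]] or [C [C [D q]] and [D not [D q]]]]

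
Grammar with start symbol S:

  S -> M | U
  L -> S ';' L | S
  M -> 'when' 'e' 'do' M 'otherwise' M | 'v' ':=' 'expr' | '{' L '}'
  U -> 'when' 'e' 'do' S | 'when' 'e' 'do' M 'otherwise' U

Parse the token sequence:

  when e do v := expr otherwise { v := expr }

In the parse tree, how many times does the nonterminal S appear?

[S [M when e do [M v := expr] otherwise [M { [L [S [M v := expr]]] }]]]

2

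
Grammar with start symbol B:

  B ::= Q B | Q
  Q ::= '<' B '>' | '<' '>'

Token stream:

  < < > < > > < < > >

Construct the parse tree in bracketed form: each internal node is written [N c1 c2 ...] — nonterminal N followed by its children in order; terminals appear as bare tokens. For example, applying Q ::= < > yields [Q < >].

B
Q B
< B > B
< Q B > B
< < > B > B
< < > Q > B
< < > < > > B
< < > < > > Q
< < > < > > < B >
< < > < > > < Q >
< < > < > > < < > >

[B [Q < [B [Q < >] [B [Q < >]]] >] [B [Q < [B [Q < >]] >]]]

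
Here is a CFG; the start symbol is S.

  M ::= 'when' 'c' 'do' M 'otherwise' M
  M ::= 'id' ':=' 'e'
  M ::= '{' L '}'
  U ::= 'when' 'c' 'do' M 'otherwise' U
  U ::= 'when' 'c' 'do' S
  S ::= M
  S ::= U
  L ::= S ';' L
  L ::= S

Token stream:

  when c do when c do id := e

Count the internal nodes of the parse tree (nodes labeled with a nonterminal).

[S [U when c do [S [U when c do [S [M id := e]]]]]]

6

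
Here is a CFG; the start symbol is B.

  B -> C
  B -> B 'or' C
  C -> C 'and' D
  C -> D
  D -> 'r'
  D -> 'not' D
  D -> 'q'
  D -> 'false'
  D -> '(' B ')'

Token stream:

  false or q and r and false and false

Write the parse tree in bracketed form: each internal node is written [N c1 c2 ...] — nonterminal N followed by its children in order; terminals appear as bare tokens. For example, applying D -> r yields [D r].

B
B or C
C or C
D or C
false or C
false or C and D
false or C and D and D
false or C and D and D and D
false or D and D and D and D
false or q and D and D and D
false or q and r and D and D
false or q and r and false and D
false or q and r and false and false

[B [B [C [D false]]] or [C [C [C [C [D q]] and [D r]] and [D false]] and [D false]]]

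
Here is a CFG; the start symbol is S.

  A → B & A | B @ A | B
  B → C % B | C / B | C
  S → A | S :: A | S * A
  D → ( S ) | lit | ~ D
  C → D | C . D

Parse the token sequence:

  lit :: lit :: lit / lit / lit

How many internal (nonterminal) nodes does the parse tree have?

[S [S [S [A [B [C [D lit]]]]] :: [A [B [C [D lit]]]]] :: [A [B [C [D lit]] / [B [C [D lit]] / [B [C [D lit]]]]]]]

21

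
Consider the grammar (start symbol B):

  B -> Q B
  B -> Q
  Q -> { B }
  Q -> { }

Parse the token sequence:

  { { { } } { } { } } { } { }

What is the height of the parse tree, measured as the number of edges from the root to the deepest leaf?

[B [Q { [B [Q { [B [Q { }]] }] [B [Q { }] [B [Q { }]]]] }] [B [Q { }] [B [Q { }]]]]

6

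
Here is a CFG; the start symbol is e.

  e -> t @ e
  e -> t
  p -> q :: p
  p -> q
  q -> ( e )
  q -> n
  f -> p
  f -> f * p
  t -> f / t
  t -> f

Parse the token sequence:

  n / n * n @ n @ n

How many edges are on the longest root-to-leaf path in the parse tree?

[e [t [f [p [q n]]] / [t [f [f [p [q n]]] * [p [q n]]]]] @ [e [t [f [p [q n]]]] @ [e [t [f [p [q n]]]]]]]

7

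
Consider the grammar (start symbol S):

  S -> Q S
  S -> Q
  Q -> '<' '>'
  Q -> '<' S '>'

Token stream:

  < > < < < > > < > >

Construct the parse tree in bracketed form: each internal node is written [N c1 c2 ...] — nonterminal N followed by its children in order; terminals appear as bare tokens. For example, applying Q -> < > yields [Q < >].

[S [Q < >] [S [Q < [S [Q < [S [Q < >]] >] [S [Q < >]]] >]]]

S
Q S
< > S
< > Q
< > < S >
< > < Q S >
< > < < S > S >
< > < < Q > S >
< > < < < > > S >
< > < < < > > Q >
< > < < < > > < > >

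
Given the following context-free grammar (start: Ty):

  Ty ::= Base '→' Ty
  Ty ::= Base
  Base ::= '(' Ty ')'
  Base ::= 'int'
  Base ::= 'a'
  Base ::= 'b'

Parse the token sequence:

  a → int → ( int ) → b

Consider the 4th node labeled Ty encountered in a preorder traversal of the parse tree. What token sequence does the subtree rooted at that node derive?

[Ty [Base a] → [Ty [Base int] → [Ty [Base ( [Ty [Base int]] )] → [Ty [Base b]]]]]

int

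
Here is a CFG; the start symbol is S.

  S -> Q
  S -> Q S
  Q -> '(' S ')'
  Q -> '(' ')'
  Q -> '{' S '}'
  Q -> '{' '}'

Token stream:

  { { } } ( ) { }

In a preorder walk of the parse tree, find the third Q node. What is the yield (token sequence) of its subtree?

( )

[S [Q { [S [Q { }]] }] [S [Q ( )] [S [Q { }]]]]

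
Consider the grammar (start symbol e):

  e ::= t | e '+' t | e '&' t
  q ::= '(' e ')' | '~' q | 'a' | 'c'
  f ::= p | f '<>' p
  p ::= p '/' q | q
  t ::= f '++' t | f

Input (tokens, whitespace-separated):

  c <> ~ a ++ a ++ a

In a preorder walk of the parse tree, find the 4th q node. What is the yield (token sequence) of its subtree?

[e [t [f [f [p [q c]]] <> [p [q ~ [q a]]]] ++ [t [f [p [q a]]] ++ [t [f [p [q a]]]]]]]

a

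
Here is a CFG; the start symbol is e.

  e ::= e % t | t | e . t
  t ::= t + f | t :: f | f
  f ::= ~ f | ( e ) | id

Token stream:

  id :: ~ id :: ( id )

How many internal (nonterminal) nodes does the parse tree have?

[e [t [t [t [f id]] :: [f ~ [f id]]] :: [f ( [e [t [f id]]] )]]]

11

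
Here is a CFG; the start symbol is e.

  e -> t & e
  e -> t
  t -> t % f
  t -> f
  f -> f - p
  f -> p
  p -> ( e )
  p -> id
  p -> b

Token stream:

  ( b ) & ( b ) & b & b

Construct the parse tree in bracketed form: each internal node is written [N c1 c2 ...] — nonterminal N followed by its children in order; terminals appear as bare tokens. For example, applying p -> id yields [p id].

[e [t [f [p ( [e [t [f [p b]]]] )]]] & [e [t [f [p ( [e [t [f [p b]]]] )]]] & [e [t [f [p b]]] & [e [t [f [p b]]]]]]]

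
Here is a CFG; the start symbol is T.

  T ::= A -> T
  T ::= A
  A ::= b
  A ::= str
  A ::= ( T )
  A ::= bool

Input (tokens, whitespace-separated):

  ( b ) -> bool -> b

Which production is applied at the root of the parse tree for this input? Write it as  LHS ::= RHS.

[T [A ( [T [A b]] )] -> [T [A bool] -> [T [A b]]]]

T ::= A -> T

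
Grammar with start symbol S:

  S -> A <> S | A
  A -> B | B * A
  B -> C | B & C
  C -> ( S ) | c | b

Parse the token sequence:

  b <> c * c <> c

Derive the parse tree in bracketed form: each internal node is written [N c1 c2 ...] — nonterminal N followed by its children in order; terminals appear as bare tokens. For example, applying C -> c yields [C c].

[S [A [B [C b]]] <> [S [A [B [C c]] * [A [B [C c]]]] <> [S [A [B [C c]]]]]]

S
A <> S
B <> S
C <> S
b <> S
b <> A <> S
b <> B * A <> S
b <> C * A <> S
b <> c * A <> S
b <> c * B <> S
b <> c * C <> S
b <> c * c <> S
b <> c * c <> A
b <> c * c <> B
b <> c * c <> C
b <> c * c <> c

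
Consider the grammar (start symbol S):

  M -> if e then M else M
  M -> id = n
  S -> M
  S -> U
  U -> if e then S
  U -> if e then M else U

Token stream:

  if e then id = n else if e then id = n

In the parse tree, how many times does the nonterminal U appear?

2

[S [U if e then [M id = n] else [U if e then [S [M id = n]]]]]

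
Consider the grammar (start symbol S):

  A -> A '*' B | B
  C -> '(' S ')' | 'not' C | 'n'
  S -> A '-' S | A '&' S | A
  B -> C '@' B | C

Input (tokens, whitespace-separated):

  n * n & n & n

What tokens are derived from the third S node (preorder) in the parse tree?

[S [A [A [B [C n]]] * [B [C n]]] & [S [A [B [C n]]] & [S [A [B [C n]]]]]]

n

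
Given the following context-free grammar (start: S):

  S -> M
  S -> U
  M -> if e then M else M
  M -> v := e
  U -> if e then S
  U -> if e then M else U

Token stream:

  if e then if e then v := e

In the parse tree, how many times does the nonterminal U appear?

[S [U if e then [S [U if e then [S [M v := e]]]]]]

2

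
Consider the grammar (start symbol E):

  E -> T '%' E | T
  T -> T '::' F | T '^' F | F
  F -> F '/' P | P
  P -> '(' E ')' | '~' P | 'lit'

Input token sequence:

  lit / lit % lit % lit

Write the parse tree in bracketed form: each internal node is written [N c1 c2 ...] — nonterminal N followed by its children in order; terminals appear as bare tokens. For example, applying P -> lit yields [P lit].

E
T % E
F % E
F / P % E
P / P % E
lit / P % E
lit / lit % E
lit / lit % T % E
lit / lit % F % E
lit / lit % P % E
lit / lit % lit % E
lit / lit % lit % T
lit / lit % lit % F
lit / lit % lit % P
lit / lit % lit % lit

[E [T [F [F [P lit]] / [P lit]]] % [E [T [F [P lit]]] % [E [T [F [P lit]]]]]]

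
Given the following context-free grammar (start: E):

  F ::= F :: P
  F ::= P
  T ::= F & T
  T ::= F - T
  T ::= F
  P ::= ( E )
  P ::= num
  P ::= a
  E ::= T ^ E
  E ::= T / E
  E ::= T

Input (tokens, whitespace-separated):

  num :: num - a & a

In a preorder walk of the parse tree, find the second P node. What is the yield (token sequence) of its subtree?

[E [T [F [F [P num]] :: [P num]] - [T [F [P a]] & [T [F [P a]]]]]]

num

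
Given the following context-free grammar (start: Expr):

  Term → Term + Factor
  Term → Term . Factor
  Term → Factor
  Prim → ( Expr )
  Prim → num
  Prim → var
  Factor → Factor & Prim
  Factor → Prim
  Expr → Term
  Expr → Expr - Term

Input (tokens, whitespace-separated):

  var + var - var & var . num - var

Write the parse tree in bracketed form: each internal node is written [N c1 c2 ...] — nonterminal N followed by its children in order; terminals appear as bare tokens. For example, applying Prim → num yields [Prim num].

Expr
Expr - Term
Expr - Term - Term
Term - Term - Term
Term + Factor - Term - Term
Factor + Factor - Term - Term
Prim + Factor - Term - Term
var + Factor - Term - Term
var + Prim - Term - Term
var + var - Term - Term
var + var - Term . Factor - Term
var + var - Factor . Factor - Term
var + var - Factor & Prim . Factor - Term
var + var - Prim & Prim . Factor - Term
var + var - var & Prim . Factor - Term
var + var - var & var . Factor - Term
var + var - var & var . Prim - Term
var + var - var & var . num - Term
var + var - var & var . num - Factor
var + var - var & var . num - Prim
var + var - var & var . num - var

[Expr [Expr [Expr [Term [Term [Factor [Prim var]]] + [Factor [Prim var]]]] - [Term [Term [Factor [Factor [Prim var]] & [Prim var]]] . [Factor [Prim num]]]] - [Term [Factor [Prim var]]]]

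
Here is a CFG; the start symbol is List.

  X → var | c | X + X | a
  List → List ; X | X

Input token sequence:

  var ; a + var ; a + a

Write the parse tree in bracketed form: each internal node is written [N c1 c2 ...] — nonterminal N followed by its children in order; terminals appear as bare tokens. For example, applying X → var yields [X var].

List
List ; X
List ; X ; X
X ; X ; X
var ; X ; X
var ; X + X ; X
var ; a + X ; X
var ; a + var ; X
var ; a + var ; X + X
var ; a + var ; a + X
var ; a + var ; a + a

[List [List [List [X var]] ; [X [X a] + [X var]]] ; [X [X a] + [X a]]]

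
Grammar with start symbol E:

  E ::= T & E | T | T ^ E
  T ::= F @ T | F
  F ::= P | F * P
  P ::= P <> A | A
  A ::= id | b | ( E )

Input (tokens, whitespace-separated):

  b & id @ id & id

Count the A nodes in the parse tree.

4

[E [T [F [P [A b]]]] & [E [T [F [P [A id]]] @ [T [F [P [A id]]]]] & [E [T [F [P [A id]]]]]]]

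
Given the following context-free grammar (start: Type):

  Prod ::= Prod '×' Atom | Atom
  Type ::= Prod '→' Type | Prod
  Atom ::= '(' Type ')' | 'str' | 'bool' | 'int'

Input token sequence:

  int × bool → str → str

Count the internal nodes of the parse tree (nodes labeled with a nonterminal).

11

[Type [Prod [Prod [Atom int]] × [Atom bool]] → [Type [Prod [Atom str]] → [Type [Prod [Atom str]]]]]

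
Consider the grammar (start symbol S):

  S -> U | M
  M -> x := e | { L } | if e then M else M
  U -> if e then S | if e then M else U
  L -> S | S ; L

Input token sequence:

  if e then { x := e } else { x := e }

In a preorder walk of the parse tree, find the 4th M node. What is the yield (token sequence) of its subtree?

{ x := e }

[S [M if e then [M { [L [S [M x := e]]] }] else [M { [L [S [M x := e]]] }]]]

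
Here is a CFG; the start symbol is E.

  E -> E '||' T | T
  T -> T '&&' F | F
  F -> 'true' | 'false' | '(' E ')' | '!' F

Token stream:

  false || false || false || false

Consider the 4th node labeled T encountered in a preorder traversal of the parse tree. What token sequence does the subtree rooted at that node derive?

false

[E [E [E [E [T [F false]]] || [T [F false]]] || [T [F false]]] || [T [F false]]]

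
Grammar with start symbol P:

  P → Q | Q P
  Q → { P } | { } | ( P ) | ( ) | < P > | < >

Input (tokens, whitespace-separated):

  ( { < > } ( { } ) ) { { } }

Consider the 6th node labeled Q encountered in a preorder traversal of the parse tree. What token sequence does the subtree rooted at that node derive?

{ { } }

[P [Q ( [P [Q { [P [Q < >]] }] [P [Q ( [P [Q { }]] )]]] )] [P [Q { [P [Q { }]] }]]]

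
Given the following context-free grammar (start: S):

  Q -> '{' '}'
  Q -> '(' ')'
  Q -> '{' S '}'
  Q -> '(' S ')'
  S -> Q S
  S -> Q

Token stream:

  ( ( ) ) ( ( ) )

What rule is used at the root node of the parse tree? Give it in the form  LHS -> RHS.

S -> Q S

[S [Q ( [S [Q ( )]] )] [S [Q ( [S [Q ( )]] )]]]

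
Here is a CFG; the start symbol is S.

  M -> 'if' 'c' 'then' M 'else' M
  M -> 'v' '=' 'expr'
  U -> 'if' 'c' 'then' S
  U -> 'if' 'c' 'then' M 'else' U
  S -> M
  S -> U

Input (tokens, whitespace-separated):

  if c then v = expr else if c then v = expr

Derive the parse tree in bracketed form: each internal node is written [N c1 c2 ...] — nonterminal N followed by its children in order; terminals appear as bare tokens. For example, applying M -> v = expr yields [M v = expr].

S
U
if c then M else U
if c then v = expr else U
if c then v = expr else if c then S
if c then v = expr else if c then M
if c then v = expr else if c then v = expr

[S [U if c then [M v = expr] else [U if c then [S [M v = expr]]]]]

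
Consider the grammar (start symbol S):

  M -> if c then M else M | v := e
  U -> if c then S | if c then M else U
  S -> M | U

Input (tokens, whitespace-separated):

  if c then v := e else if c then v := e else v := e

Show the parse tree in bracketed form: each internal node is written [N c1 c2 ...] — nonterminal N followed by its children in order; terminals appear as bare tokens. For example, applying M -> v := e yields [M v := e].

S
M
if c then M else M
if c then v := e else M
if c then v := e else if c then M else M
if c then v := e else if c then v := e else M
if c then v := e else if c then v := e else v := e

[S [M if c then [M v := e] else [M if c then [M v := e] else [M v := e]]]]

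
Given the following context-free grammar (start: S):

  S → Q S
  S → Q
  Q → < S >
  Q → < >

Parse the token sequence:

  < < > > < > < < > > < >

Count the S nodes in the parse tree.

[S [Q < [S [Q < >]] >] [S [Q < >] [S [Q < [S [Q < >]] >] [S [Q < >]]]]]

6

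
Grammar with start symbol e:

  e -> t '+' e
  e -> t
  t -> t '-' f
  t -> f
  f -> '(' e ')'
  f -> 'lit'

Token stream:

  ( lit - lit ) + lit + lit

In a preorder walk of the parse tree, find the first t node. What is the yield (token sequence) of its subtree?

( lit - lit )

[e [t [f ( [e [t [t [f lit]] - [f lit]]] )]] + [e [t [f lit]] + [e [t [f lit]]]]]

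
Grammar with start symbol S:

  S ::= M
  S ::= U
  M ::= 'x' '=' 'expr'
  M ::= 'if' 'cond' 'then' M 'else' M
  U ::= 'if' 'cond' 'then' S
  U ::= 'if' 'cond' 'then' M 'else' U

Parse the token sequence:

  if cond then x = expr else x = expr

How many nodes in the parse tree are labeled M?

3

[S [M if cond then [M x = expr] else [M x = expr]]]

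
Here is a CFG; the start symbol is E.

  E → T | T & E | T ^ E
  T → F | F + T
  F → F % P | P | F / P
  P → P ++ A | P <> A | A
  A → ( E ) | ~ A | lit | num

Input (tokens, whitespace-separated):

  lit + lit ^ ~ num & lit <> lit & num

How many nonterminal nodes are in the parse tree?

[E [T [F [P [A lit]]] + [T [F [P [A lit]]]]] ^ [E [T [F [P [A ~ [A num]]]]] & [E [T [F [P [P [A lit]] <> [A lit]]]] & [E [T [F [P [A num]]]]]]]]

27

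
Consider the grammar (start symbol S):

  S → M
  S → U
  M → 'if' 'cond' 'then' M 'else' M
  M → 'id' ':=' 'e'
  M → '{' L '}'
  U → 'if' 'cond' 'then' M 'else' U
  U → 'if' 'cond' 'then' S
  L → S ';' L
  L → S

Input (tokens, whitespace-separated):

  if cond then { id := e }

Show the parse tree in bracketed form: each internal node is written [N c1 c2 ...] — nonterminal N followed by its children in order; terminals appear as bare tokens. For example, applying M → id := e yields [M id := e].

S
U
if cond then S
if cond then M
if cond then { L }
if cond then { S }
if cond then { M }
if cond then { id := e }

[S [U if cond then [S [M { [L [S [M id := e]]] }]]]]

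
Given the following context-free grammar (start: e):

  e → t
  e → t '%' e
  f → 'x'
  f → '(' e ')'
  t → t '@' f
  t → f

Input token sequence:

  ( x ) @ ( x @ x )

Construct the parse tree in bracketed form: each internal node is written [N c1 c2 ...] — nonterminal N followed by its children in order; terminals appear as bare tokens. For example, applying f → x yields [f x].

[e [t [t [f ( [e [t [f x]]] )]] @ [f ( [e [t [t [f x]] @ [f x]]] )]]]

e
t
t @ f
f @ f
( e ) @ f
( t ) @ f
( f ) @ f
( x ) @ f
( x ) @ ( e )
( x ) @ ( t )
( x ) @ ( t @ f )
( x ) @ ( f @ f )
( x ) @ ( x @ f )
( x ) @ ( x @ x )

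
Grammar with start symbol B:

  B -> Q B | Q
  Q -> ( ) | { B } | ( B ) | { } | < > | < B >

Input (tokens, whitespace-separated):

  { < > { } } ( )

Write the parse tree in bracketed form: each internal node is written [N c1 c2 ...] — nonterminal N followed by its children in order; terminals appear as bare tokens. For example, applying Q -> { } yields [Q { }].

B
Q B
{ B } B
{ Q B } B
{ < > B } B
{ < > Q } B
{ < > { } } B
{ < > { } } Q
{ < > { } } ( )

[B [Q { [B [Q < >] [B [Q { }]]] }] [B [Q ( )]]]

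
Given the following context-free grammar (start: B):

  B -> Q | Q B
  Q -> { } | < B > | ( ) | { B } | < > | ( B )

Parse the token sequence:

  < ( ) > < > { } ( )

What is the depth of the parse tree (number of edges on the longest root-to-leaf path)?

[B [Q < [B [Q ( )]] >] [B [Q < >] [B [Q { }] [B [Q ( )]]]]]

5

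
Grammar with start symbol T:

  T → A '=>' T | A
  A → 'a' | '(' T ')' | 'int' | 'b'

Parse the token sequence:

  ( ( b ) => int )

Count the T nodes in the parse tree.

[T [A ( [T [A ( [T [A b]] )] => [T [A int]]] )]]

4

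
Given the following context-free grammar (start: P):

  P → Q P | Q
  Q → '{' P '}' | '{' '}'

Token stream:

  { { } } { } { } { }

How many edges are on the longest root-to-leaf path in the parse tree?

5

[P [Q { [P [Q { }]] }] [P [Q { }] [P [Q { }] [P [Q { }]]]]]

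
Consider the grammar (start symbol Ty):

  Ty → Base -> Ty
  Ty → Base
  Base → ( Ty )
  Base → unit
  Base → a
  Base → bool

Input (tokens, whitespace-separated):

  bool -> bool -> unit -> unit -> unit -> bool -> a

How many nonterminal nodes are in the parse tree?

[Ty [Base bool] -> [Ty [Base bool] -> [Ty [Base unit] -> [Ty [Base unit] -> [Ty [Base unit] -> [Ty [Base bool] -> [Ty [Base a]]]]]]]]

14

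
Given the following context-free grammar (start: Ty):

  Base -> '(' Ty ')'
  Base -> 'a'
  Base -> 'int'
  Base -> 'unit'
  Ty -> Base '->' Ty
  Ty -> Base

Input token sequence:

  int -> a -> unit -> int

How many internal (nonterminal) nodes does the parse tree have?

8

[Ty [Base int] -> [Ty [Base a] -> [Ty [Base unit] -> [Ty [Base int]]]]]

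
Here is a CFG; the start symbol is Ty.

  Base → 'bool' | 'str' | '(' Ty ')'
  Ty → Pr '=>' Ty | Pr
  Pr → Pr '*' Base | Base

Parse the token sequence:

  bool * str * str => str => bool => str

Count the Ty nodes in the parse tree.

[Ty [Pr [Pr [Pr [Base bool]] * [Base str]] * [Base str]] => [Ty [Pr [Base str]] => [Ty [Pr [Base bool]] => [Ty [Pr [Base str]]]]]]

4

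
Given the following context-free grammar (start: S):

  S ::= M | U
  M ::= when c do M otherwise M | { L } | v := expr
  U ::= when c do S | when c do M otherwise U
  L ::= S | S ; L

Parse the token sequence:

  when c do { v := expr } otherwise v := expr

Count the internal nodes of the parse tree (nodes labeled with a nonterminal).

[S [M when c do [M { [L [S [M v := expr]]] }] otherwise [M v := expr]]]

7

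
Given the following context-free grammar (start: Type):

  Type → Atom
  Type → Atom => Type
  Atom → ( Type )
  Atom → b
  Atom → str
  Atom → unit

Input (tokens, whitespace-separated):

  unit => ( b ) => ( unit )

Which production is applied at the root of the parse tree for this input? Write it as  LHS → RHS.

Type → Atom => Type

[Type [Atom unit] => [Type [Atom ( [Type [Atom b]] )] => [Type [Atom ( [Type [Atom unit]] )]]]]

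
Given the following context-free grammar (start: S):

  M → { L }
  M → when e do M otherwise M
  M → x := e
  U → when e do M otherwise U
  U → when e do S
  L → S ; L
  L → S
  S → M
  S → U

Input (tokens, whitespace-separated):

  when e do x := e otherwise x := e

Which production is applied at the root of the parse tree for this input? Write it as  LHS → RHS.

[S [M when e do [M x := e] otherwise [M x := e]]]

S → M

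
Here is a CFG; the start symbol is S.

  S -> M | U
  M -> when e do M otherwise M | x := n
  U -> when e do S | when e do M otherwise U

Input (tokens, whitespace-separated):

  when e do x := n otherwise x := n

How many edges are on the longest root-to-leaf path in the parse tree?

3

[S [M when e do [M x := n] otherwise [M x := n]]]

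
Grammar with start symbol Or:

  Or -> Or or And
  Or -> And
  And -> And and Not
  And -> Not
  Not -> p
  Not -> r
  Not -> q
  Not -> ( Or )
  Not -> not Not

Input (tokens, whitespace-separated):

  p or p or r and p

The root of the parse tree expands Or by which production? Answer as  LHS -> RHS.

[Or [Or [Or [And [Not p]]] or [And [Not p]]] or [And [And [Not r]] and [Not p]]]

Or -> Or or And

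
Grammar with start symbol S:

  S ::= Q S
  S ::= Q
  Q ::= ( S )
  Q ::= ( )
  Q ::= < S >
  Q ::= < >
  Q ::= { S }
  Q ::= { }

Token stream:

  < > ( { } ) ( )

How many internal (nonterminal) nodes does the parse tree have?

8

[S [Q < >] [S [Q ( [S [Q { }]] )] [S [Q ( )]]]]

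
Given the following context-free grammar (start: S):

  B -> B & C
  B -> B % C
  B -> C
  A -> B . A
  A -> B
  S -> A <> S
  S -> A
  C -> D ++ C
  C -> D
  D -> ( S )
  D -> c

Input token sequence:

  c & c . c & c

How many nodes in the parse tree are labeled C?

4

[S [A [B [B [C [D c]]] & [C [D c]]] . [A [B [B [C [D c]]] & [C [D c]]]]]]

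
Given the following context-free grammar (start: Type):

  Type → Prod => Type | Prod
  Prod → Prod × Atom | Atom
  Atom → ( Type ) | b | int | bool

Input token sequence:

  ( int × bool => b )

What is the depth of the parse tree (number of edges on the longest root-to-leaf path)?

[Type [Prod [Atom ( [Type [Prod [Prod [Atom int]] × [Atom bool]] => [Type [Prod [Atom b]]]] )]]]

7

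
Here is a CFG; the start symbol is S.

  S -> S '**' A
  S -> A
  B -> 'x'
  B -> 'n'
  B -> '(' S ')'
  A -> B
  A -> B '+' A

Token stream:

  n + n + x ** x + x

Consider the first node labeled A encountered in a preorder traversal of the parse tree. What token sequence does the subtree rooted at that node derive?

[S [S [A [B n] + [A [B n] + [A [B x]]]]] ** [A [B x] + [A [B x]]]]

n + n + x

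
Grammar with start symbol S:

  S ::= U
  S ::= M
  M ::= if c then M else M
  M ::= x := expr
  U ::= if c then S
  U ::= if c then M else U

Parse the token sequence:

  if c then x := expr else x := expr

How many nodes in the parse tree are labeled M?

[S [M if c then [M x := expr] else [M x := expr]]]

3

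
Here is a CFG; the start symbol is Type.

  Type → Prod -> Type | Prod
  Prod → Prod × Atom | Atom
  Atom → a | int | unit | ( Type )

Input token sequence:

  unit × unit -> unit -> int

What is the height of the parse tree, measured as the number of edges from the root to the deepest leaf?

[Type [Prod [Prod [Atom unit]] × [Atom unit]] -> [Type [Prod [Atom unit]] -> [Type [Prod [Atom int]]]]]

5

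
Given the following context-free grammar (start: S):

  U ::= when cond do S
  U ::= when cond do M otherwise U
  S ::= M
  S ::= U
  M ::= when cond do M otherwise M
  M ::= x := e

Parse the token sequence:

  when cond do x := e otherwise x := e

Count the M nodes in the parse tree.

3

[S [M when cond do [M x := e] otherwise [M x := e]]]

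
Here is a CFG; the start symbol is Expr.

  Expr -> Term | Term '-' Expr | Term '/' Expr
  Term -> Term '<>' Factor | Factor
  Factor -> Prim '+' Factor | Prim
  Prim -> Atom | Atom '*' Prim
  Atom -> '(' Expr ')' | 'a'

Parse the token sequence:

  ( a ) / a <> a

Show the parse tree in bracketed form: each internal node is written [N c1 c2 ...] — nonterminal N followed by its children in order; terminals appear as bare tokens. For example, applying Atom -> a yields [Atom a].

Expr
Term / Expr
Factor / Expr
Prim / Expr
Atom / Expr
( Expr ) / Expr
( Term ) / Expr
( Factor ) / Expr
( Prim ) / Expr
( Atom ) / Expr
( a ) / Expr
( a ) / Term
( a ) / Term <> Factor
( a ) / Factor <> Factor
( a ) / Prim <> Factor
( a ) / Atom <> Factor
( a ) / a <> Factor
( a ) / a <> Prim
( a ) / a <> Atom
( a ) / a <> a

[Expr [Term [Factor [Prim [Atom ( [Expr [Term [Factor [Prim [Atom a]]]]] )]]]] / [Expr [Term [Term [Factor [Prim [Atom a]]]] <> [Factor [Prim [Atom a]]]]]]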